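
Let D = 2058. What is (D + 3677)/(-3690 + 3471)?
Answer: -5735/219 ≈ -26.187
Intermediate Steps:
(D + 3677)/(-3690 + 3471) = (2058 + 3677)/(-3690 + 3471) = 5735/(-219) = 5735*(-1/219) = -5735/219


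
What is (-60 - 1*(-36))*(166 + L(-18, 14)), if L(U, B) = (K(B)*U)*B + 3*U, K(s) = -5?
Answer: -32928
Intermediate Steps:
L(U, B) = 3*U - 5*B*U (L(U, B) = (-5*U)*B + 3*U = -5*B*U + 3*U = 3*U - 5*B*U)
(-60 - 1*(-36))*(166 + L(-18, 14)) = (-60 - 1*(-36))*(166 - 18*(3 - 5*14)) = (-60 + 36)*(166 - 18*(3 - 70)) = -24*(166 - 18*(-67)) = -24*(166 + 1206) = -24*1372 = -32928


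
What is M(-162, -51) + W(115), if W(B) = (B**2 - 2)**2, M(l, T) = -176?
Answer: 174847553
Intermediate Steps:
W(B) = (-2 + B**2)**2
M(-162, -51) + W(115) = -176 + (-2 + 115**2)**2 = -176 + (-2 + 13225)**2 = -176 + 13223**2 = -176 + 174847729 = 174847553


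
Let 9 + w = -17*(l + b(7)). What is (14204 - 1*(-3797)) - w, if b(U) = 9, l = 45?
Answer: 18928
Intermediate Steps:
w = -927 (w = -9 - 17*(45 + 9) = -9 - 17*54 = -9 - 918 = -927)
(14204 - 1*(-3797)) - w = (14204 - 1*(-3797)) - 1*(-927) = (14204 + 3797) + 927 = 18001 + 927 = 18928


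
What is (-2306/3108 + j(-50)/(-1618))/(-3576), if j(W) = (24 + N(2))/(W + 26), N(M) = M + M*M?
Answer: 3727223/17982788544 ≈ 0.00020727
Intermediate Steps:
N(M) = M + M**2
j(W) = 30/(26 + W) (j(W) = (24 + 2*(1 + 2))/(W + 26) = (24 + 2*3)/(26 + W) = (24 + 6)/(26 + W) = 30/(26 + W))
(-2306/3108 + j(-50)/(-1618))/(-3576) = (-2306/3108 + (30/(26 - 50))/(-1618))/(-3576) = (-2306*1/3108 + (30/(-24))*(-1/1618))*(-1/3576) = (-1153/1554 + (30*(-1/24))*(-1/1618))*(-1/3576) = (-1153/1554 - 5/4*(-1/1618))*(-1/3576) = (-1153/1554 + 5/6472)*(-1/3576) = -3727223/5028744*(-1/3576) = 3727223/17982788544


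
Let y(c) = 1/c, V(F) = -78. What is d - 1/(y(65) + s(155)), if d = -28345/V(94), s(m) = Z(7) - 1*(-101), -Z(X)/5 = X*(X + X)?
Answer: 119446675/328692 ≈ 363.40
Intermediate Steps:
Z(X) = -10*X**2 (Z(X) = -5*X*(X + X) = -5*X*2*X = -10*X**2)
s(m) = -389 (s(m) = -10*7**2 - 1*(-101) = -10*49 + 101 = -490 + 101 = -389)
d = 28345/78 (d = -28345/(-78) = -28345*(-1/78) = 28345/78 ≈ 363.40)
d - 1/(y(65) + s(155)) = 28345/78 - 1/(1/65 - 389) = 28345/78 - 1/(-25284/65) = 28345/78 - 1*(-65/25284) = 28345/78 + 65/25284 = 119446675/328692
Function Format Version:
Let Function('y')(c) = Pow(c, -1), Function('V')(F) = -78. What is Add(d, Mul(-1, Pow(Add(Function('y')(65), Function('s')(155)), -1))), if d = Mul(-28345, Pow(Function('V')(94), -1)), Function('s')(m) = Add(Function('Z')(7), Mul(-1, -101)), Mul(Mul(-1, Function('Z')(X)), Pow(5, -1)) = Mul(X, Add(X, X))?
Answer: Rational(119446675, 328692) ≈ 363.40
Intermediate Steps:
Function('Z')(X) = Mul(-10, Pow(X, 2)) (Function('Z')(X) = Mul(-5, Mul(X, Add(X, X))) = Mul(-5, Mul(X, Mul(2, X))) = Mul(-5, Mul(2, Pow(X, 2))) = Mul(-10, Pow(X, 2)))
Function('s')(m) = -389 (Function('s')(m) = Add(Mul(-10, Pow(7, 2)), Mul(-1, -101)) = Add(Mul(-10, 49), 101) = Add(-490, 101) = -389)
d = Rational(28345, 78) (d = Mul(-28345, Pow(-78, -1)) = Mul(-28345, Rational(-1, 78)) = Rational(28345, 78) ≈ 363.40)
Add(d, Mul(-1, Pow(Add(Function('y')(65), Function('s')(155)), -1))) = Add(Rational(28345, 78), Mul(-1, Pow(Add(Pow(65, -1), -389), -1))) = Add(Rational(28345, 78), Mul(-1, Pow(Add(Rational(1, 65), -389), -1))) = Add(Rational(28345, 78), Mul(-1, Pow(Rational(-25284, 65), -1))) = Add(Rational(28345, 78), Mul(-1, Rational(-65, 25284))) = Add(Rational(28345, 78), Rational(65, 25284)) = Rational(119446675, 328692)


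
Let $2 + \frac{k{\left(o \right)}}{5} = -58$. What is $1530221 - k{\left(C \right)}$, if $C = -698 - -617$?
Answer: $1530521$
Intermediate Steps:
$C = -81$ ($C = -698 + 617 = -81$)
$k{\left(o \right)} = -300$ ($k{\left(o \right)} = -10 + 5 \left(-58\right) = -10 - 290 = -300$)
$1530221 - k{\left(C \right)} = 1530221 - -300 = 1530221 + 300 = 1530521$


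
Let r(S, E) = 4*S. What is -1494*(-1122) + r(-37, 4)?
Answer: 1676120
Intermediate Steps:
-1494*(-1122) + r(-37, 4) = -1494*(-1122) + 4*(-37) = 1676268 - 148 = 1676120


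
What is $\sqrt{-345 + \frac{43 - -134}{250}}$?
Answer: $\frac{i \sqrt{860730}}{50} \approx 18.555 i$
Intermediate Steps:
$\sqrt{-345 + \frac{43 - -134}{250}} = \sqrt{-345 + \left(43 + 134\right) \frac{1}{250}} = \sqrt{-345 + 177 \cdot \frac{1}{250}} = \sqrt{-345 + \frac{177}{250}} = \sqrt{- \frac{86073}{250}} = \frac{i \sqrt{860730}}{50}$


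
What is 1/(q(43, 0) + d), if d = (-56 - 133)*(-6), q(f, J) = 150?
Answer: 1/1284 ≈ 0.00077882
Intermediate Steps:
d = 1134 (d = -189*(-6) = 1134)
1/(q(43, 0) + d) = 1/(150 + 1134) = 1/1284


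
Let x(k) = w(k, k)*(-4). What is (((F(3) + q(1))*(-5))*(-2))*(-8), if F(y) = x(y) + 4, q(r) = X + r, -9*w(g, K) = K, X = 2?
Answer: -2000/3 ≈ -666.67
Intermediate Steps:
w(g, K) = -K/9
x(k) = 4*k/9 (x(k) = -k/9*(-4) = 4*k/9)
q(r) = 2 + r
F(y) = 4 + 4*y/9 (F(y) = 4*y/9 + 4 = 4 + 4*y/9)
(((F(3) + q(1))*(-5))*(-2))*(-8) = ((((4 + (4/9)*3) + (2 + 1))*(-5))*(-2))*(-8) = ((((4 + 4/3) + 3)*(-5))*(-2))*(-8) = (((16/3 + 3)*(-5))*(-2))*(-8) = (((25/3)*(-5))*(-2))*(-8) = -125/3*(-2)*(-8) = (250/3)*(-8) = -2000/3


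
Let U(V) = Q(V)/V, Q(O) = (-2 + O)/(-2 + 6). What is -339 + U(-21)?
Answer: -28453/84 ≈ -338.73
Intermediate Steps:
Q(O) = -1/2 + O/4 (Q(O) = (-2 + O)/4 = (-2 + O)*(1/4) = -1/2 + O/4)
U(V) = (-1/2 + V/4)/V
-339 + U(-21) = -339 + (1/4)*(-2 - 21)/(-21) = -339 + (1/4)*(-1/21)*(-23) = -339 + 23/84 = -28453/84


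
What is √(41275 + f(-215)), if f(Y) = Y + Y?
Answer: √40845 ≈ 202.10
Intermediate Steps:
f(Y) = 2*Y
√(41275 + f(-215)) = √(41275 + 2*(-215)) = √(41275 - 430) = √40845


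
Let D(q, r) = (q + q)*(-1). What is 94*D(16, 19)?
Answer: -3008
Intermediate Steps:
D(q, r) = -2*q (D(q, r) = (2*q)*(-1) = -2*q)
94*D(16, 19) = 94*(-2*16) = 94*(-32) = -3008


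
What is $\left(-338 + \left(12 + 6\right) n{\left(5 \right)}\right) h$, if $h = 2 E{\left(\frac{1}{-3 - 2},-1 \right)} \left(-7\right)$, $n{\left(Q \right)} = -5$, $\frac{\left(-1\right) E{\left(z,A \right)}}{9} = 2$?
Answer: $-107856$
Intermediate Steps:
$E{\left(z,A \right)} = -18$ ($E{\left(z,A \right)} = \left(-9\right) 2 = -18$)
$h = 252$ ($h = 2 \left(-18\right) \left(-7\right) = \left(-36\right) \left(-7\right) = 252$)
$\left(-338 + \left(12 + 6\right) n{\left(5 \right)}\right) h = \left(-338 + \left(12 + 6\right) \left(-5\right)\right) 252 = \left(-338 + 18 \left(-5\right)\right) 252 = \left(-338 - 90\right) 252 = \left(-428\right) 252 = -107856$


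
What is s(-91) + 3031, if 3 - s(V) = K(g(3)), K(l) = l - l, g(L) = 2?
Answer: 3034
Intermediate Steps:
K(l) = 0
s(V) = 3 (s(V) = 3 - 1*0 = 3 + 0 = 3)
s(-91) + 3031 = 3 + 3031 = 3034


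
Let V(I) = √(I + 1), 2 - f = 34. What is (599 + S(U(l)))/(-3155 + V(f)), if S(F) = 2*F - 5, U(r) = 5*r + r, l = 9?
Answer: -1107405/4977028 - 351*I*√31/4977028 ≈ -0.2225 - 0.00039266*I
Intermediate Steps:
U(r) = 6*r
f = -32 (f = 2 - 1*34 = 2 - 34 = -32)
V(I) = √(1 + I)
S(F) = -5 + 2*F
(599 + S(U(l)))/(-3155 + V(f)) = (599 + (-5 + 2*(6*9)))/(-3155 + √(1 - 32)) = (599 + (-5 + 2*54))/(-3155 + √(-31)) = (599 + (-5 + 108))/(-3155 + I*√31) = (599 + 103)/(-3155 + I*√31) = 702/(-3155 + I*√31)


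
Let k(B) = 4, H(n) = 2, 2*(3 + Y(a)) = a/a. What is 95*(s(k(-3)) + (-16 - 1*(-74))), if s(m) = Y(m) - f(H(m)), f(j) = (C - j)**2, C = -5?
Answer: 1235/2 ≈ 617.50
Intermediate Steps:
Y(a) = -5/2 (Y(a) = -3 + (a/a)/2 = -3 + (1/2)*1 = -3 + 1/2 = -5/2)
f(j) = (-5 - j)**2
s(m) = -103/2 (s(m) = -5/2 - (5 + 2)**2 = -5/2 - 1*7**2 = -5/2 - 1*49 = -5/2 - 49 = -103/2)
95*(s(k(-3)) + (-16 - 1*(-74))) = 95*(-103/2 + (-16 - 1*(-74))) = 95*(-103/2 + (-16 + 74)) = 95*(-103/2 + 58) = 95*(13/2) = 1235/2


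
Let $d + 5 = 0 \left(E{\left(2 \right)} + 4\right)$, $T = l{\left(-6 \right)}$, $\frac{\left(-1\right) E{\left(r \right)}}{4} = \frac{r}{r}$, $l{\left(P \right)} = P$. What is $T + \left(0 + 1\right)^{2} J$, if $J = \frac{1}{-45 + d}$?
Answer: $- \frac{301}{50} \approx -6.02$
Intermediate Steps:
$E{\left(r \right)} = -4$ ($E{\left(r \right)} = - 4 \frac{r}{r} = \left(-4\right) 1 = -4$)
$T = -6$
$d = -5$ ($d = -5 + 0 \left(-4 + 4\right) = -5 + 0 \cdot 0 = -5 + 0 = -5$)
$J = - \frac{1}{50}$ ($J = \frac{1}{-45 - 5} = \frac{1}{-50} = - \frac{1}{50} \approx -0.02$)
$T + \left(0 + 1\right)^{2} J = -6 + \left(0 + 1\right)^{2} \left(- \frac{1}{50}\right) = -6 + 1^{2} \left(- \frac{1}{50}\right) = -6 + 1 \left(- \frac{1}{50}\right) = -6 - \frac{1}{50} = - \frac{301}{50}$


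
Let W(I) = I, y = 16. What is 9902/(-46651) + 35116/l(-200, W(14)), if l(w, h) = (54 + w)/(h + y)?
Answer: -24573670586/3405523 ≈ -7215.8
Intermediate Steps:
l(w, h) = (54 + w)/(16 + h) (l(w, h) = (54 + w)/(h + 16) = (54 + w)/(16 + h))
9902/(-46651) + 35116/l(-200, W(14)) = 9902/(-46651) + 35116/(((54 - 200)/(16 + 14))) = 9902*(-1/46651) + 35116/((-146/30)) = -9902/46651 + 35116/(((1/30)*(-146))) = -9902/46651 + 35116/(-73/15) = -9902/46651 + 35116*(-15/73) = -9902/46651 - 526740/73 = -24573670586/3405523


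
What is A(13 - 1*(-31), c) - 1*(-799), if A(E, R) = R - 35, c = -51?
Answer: 713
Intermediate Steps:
A(E, R) = -35 + R
A(13 - 1*(-31), c) - 1*(-799) = (-35 - 51) - 1*(-799) = -86 + 799 = 713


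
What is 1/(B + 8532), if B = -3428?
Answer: 1/5104 ≈ 0.00019592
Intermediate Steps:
1/(B + 8532) = 1/(-3428 + 8532) = 1/5104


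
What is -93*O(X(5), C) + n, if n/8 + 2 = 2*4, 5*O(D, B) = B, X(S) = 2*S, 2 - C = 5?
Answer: 519/5 ≈ 103.80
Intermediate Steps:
C = -3 (C = 2 - 1*5 = 2 - 5 = -3)
O(D, B) = B/5
n = 48 (n = -16 + 8*(2*4) = -16 + 8*8 = -16 + 64 = 48)
-93*O(X(5), C) + n = -93*(-3)/5 + 48 = -93*(-3/5) + 48 = 279/5 + 48 = 519/5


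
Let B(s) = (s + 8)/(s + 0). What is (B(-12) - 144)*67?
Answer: -28877/3 ≈ -9625.7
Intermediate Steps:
B(s) = (8 + s)/s
(B(-12) - 144)*67 = ((8 - 12)/(-12) - 144)*67 = (-1/12*(-4) - 144)*67 = (1/3 - 144)*67 = -431/3*67 = -28877/3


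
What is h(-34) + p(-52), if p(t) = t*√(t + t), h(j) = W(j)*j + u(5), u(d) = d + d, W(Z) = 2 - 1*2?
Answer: 10 - 104*I*√26 ≈ 10.0 - 530.3*I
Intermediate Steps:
W(Z) = 0 (W(Z) = 2 - 2 = 0)
u(d) = 2*d
h(j) = 10 (h(j) = 0*j + 2*5 = 0 + 10 = 10)
p(t) = √2*t^(3/2) (p(t) = t*√(2*t) = t*(√2*√t) = √2*t^(3/2))
h(-34) + p(-52) = 10 + √2*(-52)^(3/2) = 10 + √2*(-104*I*√13) = 10 - 104*I*√26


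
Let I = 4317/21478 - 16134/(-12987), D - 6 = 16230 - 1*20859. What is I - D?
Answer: 429972702203/92978262 ≈ 4624.4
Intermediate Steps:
D = -4623 (D = 6 + (16230 - 1*20859) = 6 + (16230 - 20859) = 6 - 4629 = -4623)
I = 134196977/92978262 (I = 4317*(1/21478) - 16134*(-1/12987) = 4317/21478 + 5378/4329 = 134196977/92978262 ≈ 1.4433)
I - D = 134196977/92978262 - 1*(-4623) = 134196977/92978262 + 4623 = 429972702203/92978262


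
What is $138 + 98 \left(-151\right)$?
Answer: $-14660$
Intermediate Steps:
$138 + 98 \left(-151\right) = 138 - 14798 = -14660$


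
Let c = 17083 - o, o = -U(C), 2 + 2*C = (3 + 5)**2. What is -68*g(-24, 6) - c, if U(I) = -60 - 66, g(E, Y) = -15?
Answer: -15937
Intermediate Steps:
C = 31 (C = -1 + (3 + 5)**2/2 = -1 + (1/2)*8**2 = -1 + (1/2)*64 = -1 + 32 = 31)
U(I) = -126
o = 126 (o = -1*(-126) = 126)
c = 16957 (c = 17083 - 1*126 = 17083 - 126 = 16957)
-68*g(-24, 6) - c = -68*(-15) - 1*16957 = 1020 - 16957 = -15937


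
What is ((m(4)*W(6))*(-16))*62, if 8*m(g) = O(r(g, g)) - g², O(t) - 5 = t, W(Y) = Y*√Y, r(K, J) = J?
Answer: 5208*√6 ≈ 12757.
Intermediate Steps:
W(Y) = Y^(3/2)
O(t) = 5 + t
m(g) = 5/8 - g²/8 + g/8 (m(g) = ((5 + g) - g²)/8 = (5 + g - g²)/8 = 5/8 - g²/8 + g/8)
((m(4)*W(6))*(-16))*62 = (((5/8 - ⅛*4² + (⅛)*4)*6^(3/2))*(-16))*62 = (((5/8 - ⅛*16 + ½)*(6*√6))*(-16))*62 = (((5/8 - 2 + ½)*(6*√6))*(-16))*62 = (-21*√6/4*(-16))*62 = (84*√6)*62 = 5208*√6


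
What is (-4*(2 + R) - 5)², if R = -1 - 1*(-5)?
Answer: 841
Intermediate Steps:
R = 4 (R = -1 + 5 = 4)
(-4*(2 + R) - 5)² = (-4*(2 + 4) - 5)² = (-4*6 - 5)² = (-24 - 5)² = (-29)² = 841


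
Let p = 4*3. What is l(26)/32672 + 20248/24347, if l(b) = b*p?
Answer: 83642365/99433148 ≈ 0.84119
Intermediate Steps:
p = 12
l(b) = 12*b (l(b) = b*12 = 12*b)
l(26)/32672 + 20248/24347 = (12*26)/32672 + 20248/24347 = 312*(1/32672) + 20248*(1/24347) = 39/4084 + 20248/24347 = 83642365/99433148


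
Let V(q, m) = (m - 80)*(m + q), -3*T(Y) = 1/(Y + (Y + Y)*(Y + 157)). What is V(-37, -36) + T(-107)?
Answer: 274541029/32421 ≈ 8468.0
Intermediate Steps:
T(Y) = -1/(3*(Y + 2*Y*(157 + Y))) (T(Y) = -1/(3*(Y + (Y + Y)*(Y + 157))) = -1/(3*(Y + (2*Y)*(157 + Y))) = -1/(3*(Y + 2*Y*(157 + Y))))
V(q, m) = (-80 + m)*(m + q)
V(-37, -36) + T(-107) = ((-36)² - 80*(-36) - 80*(-37) - 36*(-37)) - ⅓/(-107*(315 + 2*(-107))) = (1296 + 2880 + 2960 + 1332) - ⅓*(-1/107)/(315 - 214) = 8468 - ⅓*(-1/107)/101 = 8468 - ⅓*(-1/107)*1/101 = 8468 + 1/32421 = 274541029/32421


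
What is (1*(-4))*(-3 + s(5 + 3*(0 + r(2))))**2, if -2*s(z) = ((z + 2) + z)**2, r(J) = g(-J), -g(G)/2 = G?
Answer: -1695204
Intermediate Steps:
g(G) = -2*G
r(J) = 2*J (r(J) = -(-2)*J = 2*J)
s(z) = -(2 + 2*z)**2/2 (s(z) = -((z + 2) + z)**2/2 = -((2 + z) + z)**2/2 = -(2 + 2*z)**2/2)
(1*(-4))*(-3 + s(5 + 3*(0 + r(2))))**2 = (1*(-4))*(-3 - 2*(1 + (5 + 3*(0 + 2*2)))**2)**2 = -4*(-3 - 2*(1 + (5 + 3*(0 + 4)))**2)**2 = -4*(-3 - 2*(1 + (5 + 3*4))**2)**2 = -4*(-3 - 2*(1 + (5 + 12))**2)**2 = -4*(-3 - 2*(1 + 17)**2)**2 = -4*(-3 - 2*18**2)**2 = -4*(-3 - 2*324)**2 = -4*(-3 - 648)**2 = -4*(-651)**2 = -4*423801 = -1695204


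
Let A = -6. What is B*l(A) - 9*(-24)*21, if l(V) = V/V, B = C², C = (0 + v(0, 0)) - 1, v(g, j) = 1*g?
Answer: 4537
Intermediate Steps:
v(g, j) = g
C = -1 (C = (0 + 0) - 1 = 0 - 1 = -1)
B = 1 (B = (-1)² = 1)
l(V) = 1
B*l(A) - 9*(-24)*21 = 1*1 - 9*(-24)*21 = 1 + 216*21 = 1 + 4536 = 4537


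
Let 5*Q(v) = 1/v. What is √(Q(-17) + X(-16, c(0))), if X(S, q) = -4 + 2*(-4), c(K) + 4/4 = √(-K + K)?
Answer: I*√86785/85 ≈ 3.4658*I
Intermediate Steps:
Q(v) = 1/(5*v)
c(K) = -1 (c(K) = -1 + √(-K + K) = -1 + √0 = -1 + 0 = -1)
X(S, q) = -12 (X(S, q) = -4 - 8 = -12)
√(Q(-17) + X(-16, c(0))) = √((⅕)/(-17) - 12) = √((⅕)*(-1/17) - 12) = √(-1/85 - 12) = √(-1021/85) = I*√86785/85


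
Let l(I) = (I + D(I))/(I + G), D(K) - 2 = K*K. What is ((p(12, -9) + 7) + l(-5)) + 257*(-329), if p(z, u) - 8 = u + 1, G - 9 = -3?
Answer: -84524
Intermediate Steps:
G = 6 (G = 9 - 3 = 6)
D(K) = 2 + K² (D(K) = 2 + K*K = 2 + K²)
p(z, u) = 9 + u (p(z, u) = 8 + (u + 1) = 8 + (1 + u) = 9 + u)
l(I) = (2 + I + I²)/(6 + I) (l(I) = (I + (2 + I²))/(I + 6) = (2 + I + I²)/(6 + I))
((p(12, -9) + 7) + l(-5)) + 257*(-329) = (((9 - 9) + 7) + (2 - 5 + (-5)²)/(6 - 5)) + 257*(-329) = ((0 + 7) + (2 - 5 + 25)/1) - 84553 = (7 + 1*22) - 84553 = (7 + 22) - 84553 = 29 - 84553 = -84524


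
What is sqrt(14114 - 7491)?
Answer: sqrt(6623) ≈ 81.382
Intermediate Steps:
sqrt(14114 - 7491) = sqrt(6623)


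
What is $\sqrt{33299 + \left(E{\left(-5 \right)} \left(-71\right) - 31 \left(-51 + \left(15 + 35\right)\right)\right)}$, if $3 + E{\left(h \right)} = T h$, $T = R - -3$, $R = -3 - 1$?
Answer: $2 \sqrt{8297} \approx 182.18$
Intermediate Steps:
$R = -4$
$T = -1$ ($T = -4 - -3 = -4 + 3 = -1$)
$E{\left(h \right)} = -3 - h$
$\sqrt{33299 + \left(E{\left(-5 \right)} \left(-71\right) - 31 \left(-51 + \left(15 + 35\right)\right)\right)} = \sqrt{33299 - \left(31 \left(-51 + \left(15 + 35\right)\right) - \left(-3 - -5\right) \left(-71\right)\right)} = \sqrt{33299 - \left(31 \left(-51 + 50\right) - \left(-3 + 5\right) \left(-71\right)\right)} = \sqrt{33299 + \left(2 \left(-71\right) - -31\right)} = \sqrt{33299 + \left(-142 + 31\right)} = \sqrt{33299 - 111} = \sqrt{33188} = 2 \sqrt{8297}$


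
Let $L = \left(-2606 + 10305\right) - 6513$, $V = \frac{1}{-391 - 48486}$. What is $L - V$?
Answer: $\frac{57968123}{48877} \approx 1186.0$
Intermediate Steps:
$V = - \frac{1}{48877}$ ($V = \frac{1}{-48877} = - \frac{1}{48877} \approx -2.046 \cdot 10^{-5}$)
$L = 1186$ ($L = 7699 - 6513 = 1186$)
$L - V = 1186 - - \frac{1}{48877} = 1186 + \frac{1}{48877} = \frac{57968123}{48877}$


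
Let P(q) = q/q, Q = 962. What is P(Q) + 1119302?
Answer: 1119303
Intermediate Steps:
P(q) = 1
P(Q) + 1119302 = 1 + 1119302 = 1119303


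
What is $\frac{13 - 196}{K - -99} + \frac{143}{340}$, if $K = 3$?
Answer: $- \frac{467}{340} \approx -1.3735$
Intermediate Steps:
$\frac{13 - 196}{K - -99} + \frac{143}{340} = \frac{13 - 196}{3 - -99} + \frac{143}{340} = \frac{13 - 196}{3 + 99} + 143 \cdot \frac{1}{340} = - \frac{183}{102} + \frac{143}{340} = \left(-183\right) \frac{1}{102} + \frac{143}{340} = - \frac{61}{34} + \frac{143}{340} = - \frac{467}{340}$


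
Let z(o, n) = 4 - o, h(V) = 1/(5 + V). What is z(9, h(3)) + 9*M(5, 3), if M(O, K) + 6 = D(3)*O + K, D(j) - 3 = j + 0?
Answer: 238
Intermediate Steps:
D(j) = 3 + j (D(j) = 3 + (j + 0) = 3 + j)
M(O, K) = -6 + K + 6*O (M(O, K) = -6 + ((3 + 3)*O + K) = -6 + (6*O + K) = -6 + (K + 6*O) = -6 + K + 6*O)
z(9, h(3)) + 9*M(5, 3) = (4 - 1*9) + 9*(-6 + 3 + 6*5) = (4 - 9) + 9*(-6 + 3 + 30) = -5 + 9*27 = -5 + 243 = 238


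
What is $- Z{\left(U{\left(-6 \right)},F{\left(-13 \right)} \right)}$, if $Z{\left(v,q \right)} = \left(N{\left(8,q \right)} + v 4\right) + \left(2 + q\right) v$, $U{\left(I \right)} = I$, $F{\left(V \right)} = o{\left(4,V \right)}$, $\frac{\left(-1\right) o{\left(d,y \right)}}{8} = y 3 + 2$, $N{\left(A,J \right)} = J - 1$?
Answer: $1517$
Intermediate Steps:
$N{\left(A,J \right)} = -1 + J$
$o{\left(d,y \right)} = -16 - 24 y$ ($o{\left(d,y \right)} = - 8 \left(y 3 + 2\right) = - 8 \left(3 y + 2\right) = - 8 \left(2 + 3 y\right) = -16 - 24 y$)
$F{\left(V \right)} = -16 - 24 V$
$Z{\left(v,q \right)} = -1 + q + 4 v + v \left(2 + q\right)$ ($Z{\left(v,q \right)} = \left(\left(-1 + q\right) + v 4\right) + \left(2 + q\right) v = \left(\left(-1 + q\right) + 4 v\right) + v \left(2 + q\right) = \left(-1 + q + 4 v\right) + v \left(2 + q\right) = -1 + q + 4 v + v \left(2 + q\right)$)
$- Z{\left(U{\left(-6 \right)},F{\left(-13 \right)} \right)} = - (-1 - -296 + 6 \left(-6\right) + \left(-16 - -312\right) \left(-6\right)) = - (-1 + \left(-16 + 312\right) - 36 + \left(-16 + 312\right) \left(-6\right)) = - (-1 + 296 - 36 + 296 \left(-6\right)) = - (-1 + 296 - 36 - 1776) = \left(-1\right) \left(-1517\right) = 1517$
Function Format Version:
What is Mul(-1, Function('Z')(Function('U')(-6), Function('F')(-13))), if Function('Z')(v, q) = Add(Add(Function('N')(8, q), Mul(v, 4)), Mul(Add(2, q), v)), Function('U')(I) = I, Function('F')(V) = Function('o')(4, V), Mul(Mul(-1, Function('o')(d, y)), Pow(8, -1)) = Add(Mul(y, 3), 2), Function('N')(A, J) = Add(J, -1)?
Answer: 1517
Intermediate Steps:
Function('N')(A, J) = Add(-1, J)
Function('o')(d, y) = Add(-16, Mul(-24, y)) (Function('o')(d, y) = Mul(-8, Add(Mul(y, 3), 2)) = Mul(-8, Add(Mul(3, y), 2)) = Mul(-8, Add(2, Mul(3, y))) = Add(-16, Mul(-24, y)))
Function('F')(V) = Add(-16, Mul(-24, V))
Function('Z')(v, q) = Add(-1, q, Mul(4, v), Mul(v, Add(2, q))) (Function('Z')(v, q) = Add(Add(Add(-1, q), Mul(v, 4)), Mul(Add(2, q), v)) = Add(Add(Add(-1, q), Mul(4, v)), Mul(v, Add(2, q))) = Add(Add(-1, q, Mul(4, v)), Mul(v, Add(2, q))) = Add(-1, q, Mul(4, v), Mul(v, Add(2, q))))
Mul(-1, Function('Z')(Function('U')(-6), Function('F')(-13))) = Mul(-1, Add(-1, Add(-16, Mul(-24, -13)), Mul(6, -6), Mul(Add(-16, Mul(-24, -13)), -6))) = Mul(-1, Add(-1, Add(-16, 312), -36, Mul(Add(-16, 312), -6))) = Mul(-1, Add(-1, 296, -36, Mul(296, -6))) = Mul(-1, Add(-1, 296, -36, -1776)) = Mul(-1, -1517) = 1517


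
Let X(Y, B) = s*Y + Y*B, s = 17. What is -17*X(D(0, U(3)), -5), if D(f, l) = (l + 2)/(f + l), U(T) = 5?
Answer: -1428/5 ≈ -285.60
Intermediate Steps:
D(f, l) = (2 + l)/(f + l)
X(Y, B) = 17*Y + B*Y (X(Y, B) = 17*Y + Y*B = 17*Y + B*Y)
-17*X(D(0, U(3)), -5) = -17*(2 + 5)/(0 + 5)*(17 - 5) = -17*7/5*12 = -17*(⅕)*7*12 = -119*12/5 = -17*84/5 = -1428/5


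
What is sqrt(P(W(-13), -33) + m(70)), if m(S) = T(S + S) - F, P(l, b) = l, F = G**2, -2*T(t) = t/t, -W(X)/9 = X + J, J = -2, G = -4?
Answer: sqrt(474)/2 ≈ 10.886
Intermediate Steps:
W(X) = 18 - 9*X (W(X) = -9*(X - 2) = -9*(-2 + X) = 18 - 9*X)
T(t) = -1/2 (T(t) = -t/(2*t) = -1/2*1 = -1/2)
F = 16 (F = (-4)**2 = 16)
m(S) = -33/2 (m(S) = -1/2 - 1*16 = -1/2 - 16 = -33/2)
sqrt(P(W(-13), -33) + m(70)) = sqrt((18 - 9*(-13)) - 33/2) = sqrt((18 + 117) - 33/2) = sqrt(135 - 33/2) = sqrt(237/2) = sqrt(474)/2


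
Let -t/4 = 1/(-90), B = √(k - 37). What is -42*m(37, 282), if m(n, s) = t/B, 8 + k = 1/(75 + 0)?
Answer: 2*I*√10122/723 ≈ 0.27831*I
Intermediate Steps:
k = -599/75 (k = -8 + 1/(75 + 0) = -8 + 1/75 = -599/75 ≈ -7.9867)
B = I*√10122/15 (B = √(-599/75 - 37) = √(-3374/75) = I*√10122/15 ≈ 6.7072*I)
t = 2/45 (t = -4/(-90) = -4*(-1/90) = 2/45 ≈ 0.044444)
m(n, s) = -I*√10122/15183 (m(n, s) = 2/(45*((I*√10122/15))) = 2*(-5*I*√10122/3374)/45 = -I*√10122/15183)
-42*m(37, 282) = -(-2)*I*√10122/723 = 2*I*√10122/723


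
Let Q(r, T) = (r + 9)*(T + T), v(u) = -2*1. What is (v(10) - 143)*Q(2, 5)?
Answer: -15950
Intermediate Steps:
v(u) = -2
Q(r, T) = 2*T*(9 + r) (Q(r, T) = (9 + r)*(2*T) = 2*T*(9 + r))
(v(10) - 143)*Q(2, 5) = (-2 - 143)*(2*5*(9 + 2)) = -290*5*11 = -145*110 = -15950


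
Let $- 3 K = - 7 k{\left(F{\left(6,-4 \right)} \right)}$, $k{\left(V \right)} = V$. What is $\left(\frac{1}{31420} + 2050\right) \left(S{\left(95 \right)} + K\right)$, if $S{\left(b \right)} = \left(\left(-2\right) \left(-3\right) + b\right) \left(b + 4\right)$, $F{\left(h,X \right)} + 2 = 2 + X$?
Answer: $\frac{1930333288969}{94260} \approx 2.0479 \cdot 10^{7}$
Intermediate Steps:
$F{\left(h,X \right)} = X$ ($F{\left(h,X \right)} = -2 + \left(2 + X\right) = X$)
$S{\left(b \right)} = \left(4 + b\right) \left(6 + b\right)$ ($S{\left(b \right)} = \left(6 + b\right) \left(4 + b\right) = \left(4 + b\right) \left(6 + b\right)$)
$K = - \frac{28}{3}$ ($K = - \frac{\left(-7\right) \left(-4\right)}{3} = \left(- \frac{1}{3}\right) 28 = - \frac{28}{3} \approx -9.3333$)
$\left(\frac{1}{31420} + 2050\right) \left(S{\left(95 \right)} + K\right) = \left(\frac{1}{31420} + 2050\right) \left(\left(24 + 95^{2} + 10 \cdot 95\right) - \frac{28}{3}\right) = \left(\frac{1}{31420} + 2050\right) \left(\left(24 + 9025 + 950\right) - \frac{28}{3}\right) = \frac{64411001 \left(9999 - \frac{28}{3}\right)}{31420} = \frac{64411001}{31420} \cdot \frac{29969}{3} = \frac{1930333288969}{94260}$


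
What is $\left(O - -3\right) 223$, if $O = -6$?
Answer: $-669$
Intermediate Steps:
$\left(O - -3\right) 223 = \left(-6 - -3\right) 223 = \left(-6 + 3\right) 223 = \left(-3\right) 223 = -669$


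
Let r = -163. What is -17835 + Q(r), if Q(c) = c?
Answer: -17998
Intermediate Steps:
-17835 + Q(r) = -17835 - 163 = -17998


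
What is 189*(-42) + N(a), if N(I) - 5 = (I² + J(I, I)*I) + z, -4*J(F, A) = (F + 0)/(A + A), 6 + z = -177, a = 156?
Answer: 32401/2 ≈ 16201.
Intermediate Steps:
z = -183 (z = -6 - 177 = -183)
J(F, A) = -F/(8*A) (J(F, A) = -(F + 0)/(4*(A + A)) = -F/(4*(2*A)) = -F*1/(2*A)/4 = -F/(8*A))
N(I) = -178 + I² - I/8 (N(I) = 5 + ((I² + (-I/(8*I))*I) - 183) = 5 + ((I² - I/8) - 183) = 5 + (-183 + I² - I/8) = -178 + I² - I/8)
189*(-42) + N(a) = 189*(-42) + (-178 + 156² - ⅛*156) = -7938 + (-178 + 24336 - 39/2) = -7938 + 48277/2 = 32401/2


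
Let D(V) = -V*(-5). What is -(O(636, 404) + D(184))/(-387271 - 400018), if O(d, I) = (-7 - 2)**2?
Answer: 1001/787289 ≈ 0.0012715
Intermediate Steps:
D(V) = 5*V
O(d, I) = 81 (O(d, I) = (-9)**2 = 81)
-(O(636, 404) + D(184))/(-387271 - 400018) = -(81 + 5*184)/(-387271 - 400018) = -(81 + 920)/(-787289) = -1001*(-1)/787289 = -1*(-1001/787289) = 1001/787289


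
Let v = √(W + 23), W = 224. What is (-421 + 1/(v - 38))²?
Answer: 13367936888/75411 + 53050*√247/75411 ≈ 1.7728e+5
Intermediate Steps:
v = √247 (v = √(224 + 23) = √247 ≈ 15.716)
(-421 + 1/(v - 38))² = (-421 + 1/(√247 - 38))² = (-421 + 1/(-38 + √247))²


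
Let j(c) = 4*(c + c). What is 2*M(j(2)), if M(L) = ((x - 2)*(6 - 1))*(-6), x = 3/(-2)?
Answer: 210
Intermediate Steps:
x = -3/2 (x = 3*(-½) = -3/2 ≈ -1.5000)
j(c) = 8*c (j(c) = 4*(2*c) = 8*c)
M(L) = 105 (M(L) = ((-3/2 - 2)*(6 - 1))*(-6) = -7/2*5*(-6) = -35/2*(-6) = 105)
2*M(j(2)) = 2*105 = 210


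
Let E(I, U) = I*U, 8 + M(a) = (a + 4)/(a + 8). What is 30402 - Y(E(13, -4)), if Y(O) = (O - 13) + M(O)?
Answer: 335213/11 ≈ 30474.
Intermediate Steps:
M(a) = -8 + (4 + a)/(8 + a) (M(a) = -8 + (a + 4)/(a + 8) = -8 + (4 + a)/(8 + a))
Y(O) = -13 + O + (-60 - 7*O)/(8 + O) (Y(O) = (O - 13) + (-60 - 7*O)/(8 + O) = (-13 + O) + (-60 - 7*O)/(8 + O) = -13 + O + (-60 - 7*O)/(8 + O))
30402 - Y(E(13, -4)) = 30402 - (-164 + (13*(-4))**2 - 156*(-4))/(8 + 13*(-4)) = 30402 - (-164 + (-52)**2 - 12*(-52))/(8 - 52) = 30402 - (-164 + 2704 + 624)/(-44) = 30402 - (-1)*3164/44 = 30402 - 1*(-791/11) = 30402 + 791/11 = 335213/11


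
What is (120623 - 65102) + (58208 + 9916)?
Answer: 123645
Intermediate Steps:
(120623 - 65102) + (58208 + 9916) = 55521 + 68124 = 123645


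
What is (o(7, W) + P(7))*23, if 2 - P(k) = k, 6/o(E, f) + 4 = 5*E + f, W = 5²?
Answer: -3151/28 ≈ -112.54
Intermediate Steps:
W = 25
o(E, f) = 6/(-4 + f + 5*E) (o(E, f) = 6/(-4 + (5*E + f)) = 6/(-4 + (f + 5*E)) = 6/(-4 + f + 5*E))
P(k) = 2 - k
(o(7, W) + P(7))*23 = (6/(-4 + 25 + 5*7) + (2 - 1*7))*23 = (6/(-4 + 25 + 35) + (2 - 7))*23 = (6/56 - 5)*23 = (6*(1/56) - 5)*23 = (3/28 - 5)*23 = -137/28*23 = -3151/28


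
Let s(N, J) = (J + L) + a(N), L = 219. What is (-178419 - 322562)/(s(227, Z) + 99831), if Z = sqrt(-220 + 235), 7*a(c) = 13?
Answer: -2456079892721/490508331034 + 24548069*sqrt(15)/490508331034 ≈ -5.0070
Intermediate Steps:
a(c) = 13/7 (a(c) = (1/7)*13 = 13/7)
Z = sqrt(15) ≈ 3.8730
s(N, J) = 1546/7 + J (s(N, J) = (J + 219) + 13/7 = (219 + J) + 13/7 = 1546/7 + J)
(-178419 - 322562)/(s(227, Z) + 99831) = (-178419 - 322562)/((1546/7 + sqrt(15)) + 99831) = -500981/(700363/7 + sqrt(15))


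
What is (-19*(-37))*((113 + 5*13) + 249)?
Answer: 300181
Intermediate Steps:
(-19*(-37))*((113 + 5*13) + 249) = 703*((113 + 65) + 249) = 703*(178 + 249) = 703*427 = 300181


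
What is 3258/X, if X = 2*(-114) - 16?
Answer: -1629/122 ≈ -13.352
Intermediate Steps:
X = -244 (X = -228 - 16 = -244)
3258/X = 3258/(-244) = 3258*(-1/244) = -1629/122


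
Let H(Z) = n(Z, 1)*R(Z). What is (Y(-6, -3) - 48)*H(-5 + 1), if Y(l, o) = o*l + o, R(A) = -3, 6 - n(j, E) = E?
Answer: 495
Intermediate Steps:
n(j, E) = 6 - E
Y(l, o) = o + l*o (Y(l, o) = l*o + o = o + l*o)
H(Z) = -15 (H(Z) = (6 - 1*1)*(-3) = (6 - 1)*(-3) = 5*(-3) = -15)
(Y(-6, -3) - 48)*H(-5 + 1) = (-3*(1 - 6) - 48)*(-15) = (-3*(-5) - 48)*(-15) = (15 - 48)*(-15) = -33*(-15) = 495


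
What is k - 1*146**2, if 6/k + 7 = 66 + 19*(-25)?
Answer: -4433731/208 ≈ -21316.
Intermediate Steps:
k = -3/208 (k = 6/(-7 + (66 + 19*(-25))) = 6/(-7 + (66 - 475)) = 6/(-7 - 409) = 6/(-416) = 6*(-1/416) = -3/208 ≈ -0.014423)
k - 1*146**2 = -3/208 - 1*146**2 = -3/208 - 1*21316 = -3/208 - 21316 = -4433731/208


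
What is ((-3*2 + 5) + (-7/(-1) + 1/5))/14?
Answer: 31/70 ≈ 0.44286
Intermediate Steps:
((-3*2 + 5) + (-7/(-1) + 1/5))/14 = ((-6 + 5) + (-7*(-1) + 1*(1/5)))/14 = (-1 + (7 + 1/5))/14 = (-1 + 36/5)/14 = (1/14)*(31/5) = 31/70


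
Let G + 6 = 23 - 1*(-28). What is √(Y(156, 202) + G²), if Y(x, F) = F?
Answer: √2227 ≈ 47.191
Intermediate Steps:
G = 45 (G = -6 + (23 - 1*(-28)) = -6 + (23 + 28) = -6 + 51 = 45)
√(Y(156, 202) + G²) = √(202 + 45²) = √(202 + 2025) = √2227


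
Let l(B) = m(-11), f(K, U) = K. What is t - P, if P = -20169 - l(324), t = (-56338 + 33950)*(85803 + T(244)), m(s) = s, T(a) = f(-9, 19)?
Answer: -1920735914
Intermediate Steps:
T(a) = -9
l(B) = -11
t = -1920756072 (t = (-56338 + 33950)*(85803 - 9) = -22388*85794 = -1920756072)
P = -20158 (P = -20169 - 1*(-11) = -20169 + 11 = -20158)
t - P = -1920756072 - 1*(-20158) = -1920756072 + 20158 = -1920735914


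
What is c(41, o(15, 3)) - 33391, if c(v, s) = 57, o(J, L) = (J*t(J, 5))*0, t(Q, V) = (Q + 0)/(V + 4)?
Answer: -33334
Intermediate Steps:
t(Q, V) = Q/(4 + V)
o(J, L) = 0 (o(J, L) = (J*(J/(4 + 5)))*0 = (J*(J/9))*0 = (J**2/9)*0 = 0)
c(41, o(15, 3)) - 33391 = 57 - 33391 = -33334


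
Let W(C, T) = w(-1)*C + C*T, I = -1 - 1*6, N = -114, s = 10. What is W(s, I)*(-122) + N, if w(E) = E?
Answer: 9646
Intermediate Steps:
I = -7 (I = -1 - 6 = -7)
W(C, T) = -C + C*T
W(s, I)*(-122) + N = (10*(-1 - 7))*(-122) - 114 = (10*(-8))*(-122) - 114 = -80*(-122) - 114 = 9760 - 114 = 9646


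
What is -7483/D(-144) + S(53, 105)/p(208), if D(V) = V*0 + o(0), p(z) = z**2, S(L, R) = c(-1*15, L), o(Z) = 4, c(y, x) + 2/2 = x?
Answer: -1556463/832 ≈ -1870.7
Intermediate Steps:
c(y, x) = -1 + x
S(L, R) = -1 + L
D(V) = 4 (D(V) = V*0 + 4 = 0 + 4 = 4)
-7483/D(-144) + S(53, 105)/p(208) = -7483/4 + (-1 + 53)/(208**2) = -7483*1/4 + 52/43264 = -7483/4 + 52*(1/43264) = -7483/4 + 1/832 = -1556463/832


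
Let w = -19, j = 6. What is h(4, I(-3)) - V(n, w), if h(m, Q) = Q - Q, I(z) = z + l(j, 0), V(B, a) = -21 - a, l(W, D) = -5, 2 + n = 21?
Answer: 2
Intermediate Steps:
n = 19 (n = -2 + 21 = 19)
I(z) = -5 + z (I(z) = z - 5 = -5 + z)
h(m, Q) = 0
h(4, I(-3)) - V(n, w) = 0 - (-21 - 1*(-19)) = 0 - (-21 + 19) = 0 - 1*(-2) = 0 + 2 = 2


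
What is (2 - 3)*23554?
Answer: -23554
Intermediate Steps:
(2 - 3)*23554 = -1*23554 = -23554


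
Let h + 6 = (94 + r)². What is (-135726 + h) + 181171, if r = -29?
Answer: 49664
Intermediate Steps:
h = 4219 (h = -6 + (94 - 29)² = -6 + 65² = -6 + 4225 = 4219)
(-135726 + h) + 181171 = (-135726 + 4219) + 181171 = -131507 + 181171 = 49664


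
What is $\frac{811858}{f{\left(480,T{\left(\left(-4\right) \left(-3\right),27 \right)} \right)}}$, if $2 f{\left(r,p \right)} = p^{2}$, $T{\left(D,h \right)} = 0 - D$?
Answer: $\frac{405929}{36} \approx 11276.0$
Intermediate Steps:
$T{\left(D,h \right)} = - D$
$f{\left(r,p \right)} = \frac{p^{2}}{2}$
$\frac{811858}{f{\left(480,T{\left(\left(-4\right) \left(-3\right),27 \right)} \right)}} = \frac{811858}{\frac{1}{2} \left(- \left(-4\right) \left(-3\right)\right)^{2}} = \frac{811858}{\frac{1}{2} \left(\left(-1\right) 12\right)^{2}} = \frac{811858}{\frac{1}{2} \left(-12\right)^{2}} = \frac{811858}{\frac{1}{2} \cdot 144} = \frac{811858}{72} = 811858 \cdot \frac{1}{72} = \frac{405929}{36}$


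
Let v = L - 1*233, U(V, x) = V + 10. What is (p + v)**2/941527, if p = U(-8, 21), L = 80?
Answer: 22801/941527 ≈ 0.024217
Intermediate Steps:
U(V, x) = 10 + V
p = 2 (p = 10 - 8 = 2)
v = -153 (v = 80 - 1*233 = 80 - 233 = -153)
(p + v)**2/941527 = (2 - 153)**2/941527 = (-151)**2*(1/941527) = 22801*(1/941527) = 22801/941527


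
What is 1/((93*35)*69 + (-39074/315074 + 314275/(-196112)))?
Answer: 30894896144/6938785858080861 ≈ 4.4525e-6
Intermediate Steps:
1/((93*35)*69 + (-39074/315074 + 314275/(-196112))) = 1/(3255*69 + (-39074*1/315074 + 314275*(-1/196112))) = 1/(224595 + (-19537/157537 - 314275/196112)) = 1/(224595 - 53341380819/30894896144) = 1/(6938785858080861/30894896144) = 30894896144/6938785858080861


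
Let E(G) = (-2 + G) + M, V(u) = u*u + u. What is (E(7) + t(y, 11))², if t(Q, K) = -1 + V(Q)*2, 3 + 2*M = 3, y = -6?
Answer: 4096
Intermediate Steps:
M = 0 (M = -3/2 + (½)*3 = -3/2 + 3/2 = 0)
V(u) = u + u² (V(u) = u² + u = u + u²)
t(Q, K) = -1 + 2*Q*(1 + Q) (t(Q, K) = -1 + (Q*(1 + Q))*2 = -1 + 2*Q*(1 + Q))
E(G) = -2 + G (E(G) = (-2 + G) + 0 = -2 + G)
(E(7) + t(y, 11))² = ((-2 + 7) + (-1 + 2*(-6)*(1 - 6)))² = (5 + (-1 + 2*(-6)*(-5)))² = (5 + (-1 + 60))² = (5 + 59)² = 64² = 4096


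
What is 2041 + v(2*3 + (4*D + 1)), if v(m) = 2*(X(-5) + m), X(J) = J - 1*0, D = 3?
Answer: 2069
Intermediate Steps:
X(J) = J (X(J) = J + 0 = J)
v(m) = -10 + 2*m (v(m) = 2*(-5 + m) = -10 + 2*m)
2041 + v(2*3 + (4*D + 1)) = 2041 + (-10 + 2*(2*3 + (4*3 + 1))) = 2041 + (-10 + 2*(6 + (12 + 1))) = 2041 + (-10 + 2*(6 + 13)) = 2041 + (-10 + 2*19) = 2041 + (-10 + 38) = 2041 + 28 = 2069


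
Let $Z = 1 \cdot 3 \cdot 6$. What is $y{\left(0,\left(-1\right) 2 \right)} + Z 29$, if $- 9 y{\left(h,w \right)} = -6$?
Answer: $\frac{1568}{3} \approx 522.67$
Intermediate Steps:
$Z = 18$ ($Z = 3 \cdot 6 = 18$)
$y{\left(h,w \right)} = \frac{2}{3}$ ($y{\left(h,w \right)} = \left(- \frac{1}{9}\right) \left(-6\right) = \frac{2}{3}$)
$y{\left(0,\left(-1\right) 2 \right)} + Z 29 = \frac{2}{3} + 18 \cdot 29 = \frac{2}{3} + 522 = \frac{1568}{3}$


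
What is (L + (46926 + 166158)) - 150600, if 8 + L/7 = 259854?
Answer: 1881406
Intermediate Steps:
L = 1818922 (L = -56 + 7*259854 = -56 + 1818978 = 1818922)
(L + (46926 + 166158)) - 150600 = (1818922 + (46926 + 166158)) - 150600 = (1818922 + 213084) - 150600 = 2032006 - 150600 = 1881406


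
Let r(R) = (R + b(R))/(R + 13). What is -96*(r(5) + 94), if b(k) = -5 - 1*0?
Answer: -9024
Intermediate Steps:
b(k) = -5 (b(k) = -5 + 0 = -5)
r(R) = (-5 + R)/(13 + R) (r(R) = (R - 5)/(R + 13) = (-5 + R)/(13 + R))
-96*(r(5) + 94) = -96*((-5 + 5)/(13 + 5) + 94) = -96*(0/18 + 94) = -96*((1/18)*0 + 94) = -96*(0 + 94) = -96*94 = -9024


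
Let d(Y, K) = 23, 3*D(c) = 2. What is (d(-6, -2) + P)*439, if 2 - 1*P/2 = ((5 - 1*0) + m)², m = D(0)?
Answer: -147065/9 ≈ -16341.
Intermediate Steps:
D(c) = ⅔ (D(c) = (⅓)*2 = ⅔)
m = ⅔ ≈ 0.66667
P = -542/9 (P = 4 - 2*((5 - 1*0) + ⅔)² = 4 - 2*((5 + 0) + ⅔)² = 4 - 2*(5 + ⅔)² = 4 - 2*(17/3)² = 4 - 2*289/9 = 4 - 578/9 = -542/9 ≈ -60.222)
(d(-6, -2) + P)*439 = (23 - 542/9)*439 = -335/9*439 = -147065/9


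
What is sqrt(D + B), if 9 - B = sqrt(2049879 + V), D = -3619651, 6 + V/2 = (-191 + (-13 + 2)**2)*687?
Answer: sqrt(-3619642 - sqrt(1953687)) ≈ 1902.9*I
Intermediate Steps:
V = -96192 (V = -12 + 2*((-191 + (-13 + 2)**2)*687) = -12 + 2*((-191 + (-11)**2)*687) = -12 + 2*((-191 + 121)*687) = -12 + 2*(-70*687) = -12 + 2*(-48090) = -12 - 96180 = -96192)
B = 9 - sqrt(1953687) (B = 9 - sqrt(2049879 - 96192) = 9 - sqrt(1953687) ≈ -1388.7)
sqrt(D + B) = sqrt(-3619651 + (9 - sqrt(1953687))) = sqrt(-3619642 - sqrt(1953687))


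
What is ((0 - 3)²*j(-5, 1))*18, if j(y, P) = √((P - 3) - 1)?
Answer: 162*I*√3 ≈ 280.59*I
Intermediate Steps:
j(y, P) = √(-4 + P) (j(y, P) = √((-3 + P) - 1) = √(-4 + P))
((0 - 3)²*j(-5, 1))*18 = ((0 - 3)²*√(-4 + 1))*18 = ((-3)²*√(-3))*18 = (9*(I*√3))*18 = (9*I*√3)*18 = 162*I*√3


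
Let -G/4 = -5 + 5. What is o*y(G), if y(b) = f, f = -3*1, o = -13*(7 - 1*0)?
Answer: 273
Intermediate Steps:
G = 0 (G = -4*(-5 + 5) = -4*0 = 0)
o = -91 (o = -13*(7 + 0) = -13*7 = -91)
f = -3
y(b) = -3
o*y(G) = -91*(-3) = 273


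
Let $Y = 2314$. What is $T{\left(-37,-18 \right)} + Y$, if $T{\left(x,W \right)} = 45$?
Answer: $2359$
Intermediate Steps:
$T{\left(-37,-18 \right)} + Y = 45 + 2314 = 2359$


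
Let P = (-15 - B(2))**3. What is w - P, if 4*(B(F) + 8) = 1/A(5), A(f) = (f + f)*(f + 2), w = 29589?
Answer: 657078794681/21952000 ≈ 29933.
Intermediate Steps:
A(f) = 2*f*(2 + f) (A(f) = (2*f)*(2 + f) = 2*f*(2 + f))
B(F) = -2239/280 (B(F) = -8 + 1/(4*((2*5*(2 + 5)))) = -8 + 1/(4*((2*5*7))) = -8 + (1/4)/70 = -8 + (1/4)*(1/70) = -8 + 1/280 = -2239/280)
P = -7541066681/21952000 (P = (-15 - 1*(-2239/280))**3 = (-15 + 2239/280)**3 = (-1961/280)**3 = -7541066681/21952000 ≈ -343.53)
w - P = 29589 - 1*(-7541066681/21952000) = 29589 + 7541066681/21952000 = 657078794681/21952000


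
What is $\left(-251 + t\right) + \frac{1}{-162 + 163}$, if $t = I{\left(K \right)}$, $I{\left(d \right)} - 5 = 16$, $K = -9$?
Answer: $-229$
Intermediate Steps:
$I{\left(d \right)} = 21$ ($I{\left(d \right)} = 5 + 16 = 21$)
$t = 21$
$\left(-251 + t\right) + \frac{1}{-162 + 163} = \left(-251 + 21\right) + \frac{1}{-162 + 163} = -230 + 1^{-1} = -230 + 1 = -229$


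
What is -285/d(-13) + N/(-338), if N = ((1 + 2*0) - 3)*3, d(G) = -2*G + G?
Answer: -3702/169 ≈ -21.905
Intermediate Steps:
d(G) = -G
N = -6 (N = ((1 + 0) - 3)*3 = (1 - 3)*3 = -2*3 = -6)
-285/d(-13) + N/(-338) = -285/((-1*(-13))) - 6/(-338) = -285/13 - 6*(-1/338) = -285*1/13 + 3/169 = -285/13 + 3/169 = -3702/169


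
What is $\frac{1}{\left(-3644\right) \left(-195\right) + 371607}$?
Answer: $\frac{1}{1082187} \approx 9.2405 \cdot 10^{-7}$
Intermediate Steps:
$\frac{1}{\left(-3644\right) \left(-195\right) + 371607} = \frac{1}{710580 + 371607} = \frac{1}{1082187}$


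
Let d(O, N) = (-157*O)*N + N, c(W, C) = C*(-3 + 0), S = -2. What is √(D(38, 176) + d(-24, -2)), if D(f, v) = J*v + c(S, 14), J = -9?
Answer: 2*I*√2291 ≈ 95.729*I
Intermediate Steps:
c(W, C) = -3*C (c(W, C) = C*(-3) = -3*C)
D(f, v) = -42 - 9*v (D(f, v) = -9*v - 3*14 = -9*v - 42 = -42 - 9*v)
d(O, N) = N - 157*N*O (d(O, N) = -157*N*O + N = N - 157*N*O)
√(D(38, 176) + d(-24, -2)) = √((-42 - 9*176) - 2*(1 - 157*(-24))) = √((-42 - 1584) - 2*(1 + 3768)) = √(-1626 - 2*3769) = √(-1626 - 7538) = √(-9164) = 2*I*√2291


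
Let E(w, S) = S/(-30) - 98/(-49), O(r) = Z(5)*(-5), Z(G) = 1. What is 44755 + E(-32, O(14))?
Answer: 268543/6 ≈ 44757.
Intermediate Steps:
O(r) = -5 (O(r) = 1*(-5) = -5)
E(w, S) = 2 - S/30 (E(w, S) = S*(-1/30) - 98*(-1/49) = -S/30 + 2 = 2 - S/30)
44755 + E(-32, O(14)) = 44755 + (2 - 1/30*(-5)) = 44755 + (2 + ⅙) = 44755 + 13/6 = 268543/6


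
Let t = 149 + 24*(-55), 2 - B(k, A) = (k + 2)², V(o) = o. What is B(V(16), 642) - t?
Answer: 849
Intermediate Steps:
B(k, A) = 2 - (2 + k)² (B(k, A) = 2 - (k + 2)² = 2 - (2 + k)²)
t = -1171 (t = 149 - 1320 = -1171)
B(V(16), 642) - t = (2 - (2 + 16)²) - 1*(-1171) = (2 - 1*18²) + 1171 = (2 - 1*324) + 1171 = (2 - 324) + 1171 = -322 + 1171 = 849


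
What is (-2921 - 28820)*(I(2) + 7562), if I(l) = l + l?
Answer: -240152406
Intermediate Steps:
I(l) = 2*l
(-2921 - 28820)*(I(2) + 7562) = (-2921 - 28820)*(2*2 + 7562) = -31741*(4 + 7562) = -31741*7566 = -240152406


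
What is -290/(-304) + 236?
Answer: 36017/152 ≈ 236.95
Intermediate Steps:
-290/(-304) + 236 = -1/304*(-290) + 236 = 145/152 + 236 = 36017/152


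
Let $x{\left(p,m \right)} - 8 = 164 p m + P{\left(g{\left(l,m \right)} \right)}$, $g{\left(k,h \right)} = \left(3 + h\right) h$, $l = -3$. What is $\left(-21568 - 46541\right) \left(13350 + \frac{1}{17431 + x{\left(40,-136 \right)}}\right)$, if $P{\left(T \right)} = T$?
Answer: $- \frac{778897966841841}{856633} \approx -9.0925 \cdot 10^{8}$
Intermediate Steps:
$g{\left(k,h \right)} = h \left(3 + h\right)$
$x{\left(p,m \right)} = 8 + m \left(3 + m\right) + 164 m p$ ($x{\left(p,m \right)} = 8 + \left(164 p m + m \left(3 + m\right)\right) = 8 + \left(164 m p + m \left(3 + m\right)\right) = 8 + \left(m \left(3 + m\right) + 164 m p\right) = 8 + m \left(3 + m\right) + 164 m p$)
$\left(-21568 - 46541\right) \left(13350 + \frac{1}{17431 + x{\left(40,-136 \right)}}\right) = \left(-21568 - 46541\right) \left(13350 + \frac{1}{17431 + \left(8 - 136 \left(3 - 136\right) + 164 \left(-136\right) 40\right)}\right) = - 68109 \left(13350 + \frac{1}{17431 - 874064}\right) = - 68109 \left(13350 + \frac{1}{-856633}\right) = - 68109 \left(13350 - \frac{1}{856633}\right) = \left(-68109\right) \frac{11436050549}{856633} = - \frac{778897966841841}{856633}$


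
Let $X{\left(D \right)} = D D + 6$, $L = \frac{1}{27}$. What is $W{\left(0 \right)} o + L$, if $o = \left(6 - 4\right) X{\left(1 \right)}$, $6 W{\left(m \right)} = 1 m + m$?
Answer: $\frac{1}{27} \approx 0.037037$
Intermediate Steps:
$W{\left(m \right)} = \frac{m}{3}$ ($W{\left(m \right)} = \frac{1 m + m}{6} = \frac{m + m}{6} = \frac{2 m}{6} = \frac{m}{3}$)
$L = \frac{1}{27} \approx 0.037037$
$X{\left(D \right)} = 6 + D^{2}$ ($X{\left(D \right)} = D^{2} + 6 = 6 + D^{2}$)
$o = 14$ ($o = \left(6 - 4\right) \left(6 + 1^{2}\right) = 2 \left(6 + 1\right) = 2 \cdot 7 = 14$)
$W{\left(0 \right)} o + L = \frac{1}{3} \cdot 0 \cdot 14 + \frac{1}{27} = 0 \cdot 14 + \frac{1}{27} = 0 + \frac{1}{27} = \frac{1}{27}$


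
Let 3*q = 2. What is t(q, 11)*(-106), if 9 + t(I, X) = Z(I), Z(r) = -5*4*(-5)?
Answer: -9646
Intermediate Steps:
q = ⅔ (q = (⅓)*2 = ⅔ ≈ 0.66667)
Z(r) = 100 (Z(r) = -20*(-5) = 100)
t(I, X) = 91 (t(I, X) = -9 + 100 = 91)
t(q, 11)*(-106) = 91*(-106) = -9646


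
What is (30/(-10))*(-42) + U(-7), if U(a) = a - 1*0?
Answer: 119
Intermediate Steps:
U(a) = a (U(a) = a + 0 = a)
(30/(-10))*(-42) + U(-7) = (30/(-10))*(-42) - 7 = (30*(-1/10))*(-42) - 7 = -3*(-42) - 7 = 126 - 7 = 119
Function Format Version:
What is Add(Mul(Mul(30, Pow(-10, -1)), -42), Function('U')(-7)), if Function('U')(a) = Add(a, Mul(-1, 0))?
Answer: 119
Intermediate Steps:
Function('U')(a) = a (Function('U')(a) = Add(a, 0) = a)
Add(Mul(Mul(30, Pow(-10, -1)), -42), Function('U')(-7)) = Add(Mul(Mul(30, Pow(-10, -1)), -42), -7) = Add(Mul(Mul(30, Rational(-1, 10)), -42), -7) = Add(Mul(-3, -42), -7) = Add(126, -7) = 119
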